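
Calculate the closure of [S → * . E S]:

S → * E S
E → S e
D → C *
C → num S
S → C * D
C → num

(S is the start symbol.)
To compute CLOSURE, for each item [A → α.Bβ] where B is a non-terminal, add [B → .γ] for all productions B → γ; repeat for the newly added items until nothing changes.

Start with: [S → * . E S]
  [S → * . E S] has the dot before E: add [E → . S e]
  [E → . S e] has the dot before S: add [S → . * E S], [S → . C * D]
  [S → . C * D] has the dot before C: add [C → . num S], [C → . num]
No further items can be added.

CLOSURE = { [C → . num S], [C → . num], [E → . S e], [S → * . E S], [S → . * E S], [S → . C * D] }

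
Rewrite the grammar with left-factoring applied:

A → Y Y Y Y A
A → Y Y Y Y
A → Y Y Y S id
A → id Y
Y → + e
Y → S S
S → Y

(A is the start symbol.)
Left-factoring transforms A → αβ₁ | αβ₂ into A → αA' and A' → β₁ | β₂
(α is the longest common prefix among the alternatives). Repeat until
no nonterminal has two alternatives with a common prefix.

Round 1: A has alternatives sharing prefix 'Y Y Y'. Introduce A': A → Y Y Y A'
  Add: A' → Y A
  Add: A' → Y
  Add: A' → S id

Round 2: A' has alternatives sharing prefix 'Y'. Introduce A'': A' → Y A''
  Add: A'' → A
  Add: A'' → ε

No remaining common prefixes — done.

Resulting grammar:
A → Y Y Y A'
A' → Y A''
A'' → A
A'' → ε
A' → S id
A → id Y
Y → + e
Y → S S
S → Y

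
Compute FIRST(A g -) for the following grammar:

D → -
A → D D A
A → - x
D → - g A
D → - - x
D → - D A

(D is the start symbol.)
FIRST sets of the non-terminals involved (from the grammar, by fixed-point iteration):
  FIRST(A) = { '-' }

To compute FIRST(A g -), process the symbols left to right:
Symbol A is a non-terminal. Add FIRST(A) \ {ε} = { '-' }
A is not nullable (ε ∉ FIRST(A)), so stop here.
FIRST(A g -) = { '-' }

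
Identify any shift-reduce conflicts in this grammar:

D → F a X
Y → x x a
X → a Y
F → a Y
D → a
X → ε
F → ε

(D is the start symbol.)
Augment with D' → D and build the canonical LR(0) collection (I0 = CLOSURE({[D' → . D]}), then GOTO on every symbol after a dot until no new states appear). It has 12 states:
  I0: { [D → . F a X], [D → . a], [D' → . D], [F → . a Y], [F → .] }  — shift, reduce
  I1: { [D' → D .] }  — accept
  I2: { [D → F . a X] }  — shift
  I3: { [D → a .], [F → a . Y], [Y → . x x a] }  — shift, reduce
  I4: { [F → a Y .] }  — reduce
  I5: { [Y → x . x a] }  — shift
  I6: { [Y → x x . a] }  — shift
  I7: { [Y → x x a .] }  — reduce
  I8: { [D → F a . X], [X → . a Y], [X → .] }  — shift, reduce
  I9: { [D → F a X .] }  — reduce
  I10: { [X → a . Y], [Y → . x x a] }  — shift
  I11: { [X → a Y .] }  — reduce

I0 contains reduce item [F → .] and shift items [D → . a], [F → . a Y] — shift-reduce conflict.
I3 contains reduce item [D → a .] and shift item [Y → . x x a] — shift-reduce conflict.
I8 contains reduce item [X → .] and shift item [X → . a Y] — shift-reduce conflict.

Answer: Yes — I0: [F → .] vs [D → . a]; I3: [D → a .] vs [Y → . x x a]; I8: [X → .] vs [X → . a Y]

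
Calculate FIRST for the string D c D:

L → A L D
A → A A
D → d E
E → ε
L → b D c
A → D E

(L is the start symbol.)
FIRST sets of the non-terminals involved (from the grammar, by fixed-point iteration):
  FIRST(D) = { 'd' }

To compute FIRST(D c D), process the symbols left to right:
Symbol D is a non-terminal. Add FIRST(D) \ {ε} = { 'd' }
D is not nullable (ε ∉ FIRST(D)), so stop here.
FIRST(D c D) = { 'd' }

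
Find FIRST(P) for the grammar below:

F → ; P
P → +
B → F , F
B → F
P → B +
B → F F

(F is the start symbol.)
{ '+', ';' }

FIRST sets of the other non-terminals involved (by the same procedure, iterated to a fixed point):
  FIRST(B) = { ';' }

From P → +:
  - '+' is a terminal: add '+' and stop
From P → B +:
  - B is a non-terminal: add FIRST(B) \ {ε} = { ';' }
    B is not nullable, so stop

Collecting: FIRST(P) = { '+', ';' }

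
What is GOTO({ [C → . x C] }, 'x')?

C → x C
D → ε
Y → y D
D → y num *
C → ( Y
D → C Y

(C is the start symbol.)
GOTO(I, 'x') = CLOSURE({ [A → αX.β] : [A → α.Xβ] ∈ I, X = 'x' })

Items with dot before 'x', with the dot advanced:
  [C → . x C] → [C → x . C]
Closure of the advanced items:
  [C → x . C] has the dot before C: add [C → . x C], [C → . ( Y]

GOTO = { [C → . ( Y], [C → . x C], [C → x . C] }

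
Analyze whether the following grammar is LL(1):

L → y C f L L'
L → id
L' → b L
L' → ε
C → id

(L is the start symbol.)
A grammar is LL(1) if for each non-terminal N with multiple productions, the predict sets of those productions are pairwise disjoint, where PREDICT(N → α) = (FIRST(α) \ {ε}) ∪ (FOLLOW(N) if α ⇒* ε).

Relevant sets:
  FOLLOW(L') = { $, 'b' }

For L:
  PREDICT(L → y C f L L') = { 'y' }
  PREDICT(L → id) = { 'id' }
For L':
  PREDICT(L' → b L) = { 'b' }
  PREDICT(L' → ε) = { $, 'b' }
C has a single production, so nothing to check there.

Conflict found: Predict set conflict for L': { 'b' }
The grammar is NOT LL(1).

Answer: No. Predict set conflict for L': { 'b' }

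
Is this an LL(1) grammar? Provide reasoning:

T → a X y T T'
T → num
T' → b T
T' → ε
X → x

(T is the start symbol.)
No. Predict set conflict for T': { 'b' }

Relevant sets:
  FOLLOW(T') = { $, 'b' }

For T:
  PREDICT(T → a X y T T') = { 'a' }
  PREDICT(T → num) = { 'num' }
For T':
  PREDICT(T' → b T) = { 'b' }
  PREDICT(T' → ε) = { $, 'b' }
X has a single production, so nothing to check there.

Conflict found: Predict set conflict for T': { 'b' }
The grammar is NOT LL(1).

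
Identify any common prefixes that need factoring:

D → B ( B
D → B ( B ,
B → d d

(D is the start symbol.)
Yes, D has productions with common prefix 'B ( B'

Left-factoring is needed when two productions for the same non-terminal
share a common prefix on the right-hand side.

Productions for D:
  D → B ( B
  D → B ( B ,

Found common prefix 'B ( B' in productions for D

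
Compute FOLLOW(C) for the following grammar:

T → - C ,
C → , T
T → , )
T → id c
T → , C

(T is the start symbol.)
In T → - C ,: C is followed by ',', add FIRST(',') \ {ε} = { ',' }
In T → , C: C is at the end, add FOLLOW(T)

The FOLLOW sets referred to above (computed the same way, to a fixed point):
  FOLLOW(T) = { $, ',' }

Taking the union: FOLLOW(C) = { $, ',' }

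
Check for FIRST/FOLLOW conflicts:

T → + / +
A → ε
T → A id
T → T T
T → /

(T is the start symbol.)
No FIRST/FOLLOW conflicts.

Nullable non-terminals: A.
A has a nullable alternative but only one production, so nothing to check.

T has no nullable alternative, so no FIRST/FOLLOW check is needed there.

No FIRST/FOLLOW conflicts found.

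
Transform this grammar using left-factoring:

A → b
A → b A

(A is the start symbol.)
A → b A'
A' → ε
A' → A

Left-factoring transforms A → αβ₁ | αβ₂ into A → αA' and A' → β₁ | β₂
(α is the longest common prefix among the alternatives). Repeat until
no nonterminal has two alternatives with a common prefix.

Round 1: A has alternatives sharing prefix 'b'. Introduce A': A → b A'
  Add: A' → ε
  Add: A' → A

No remaining common prefixes — done.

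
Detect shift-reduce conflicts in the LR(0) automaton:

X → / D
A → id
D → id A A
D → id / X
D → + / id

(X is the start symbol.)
No shift-reduce conflicts

Augment with X' → X and build the canonical LR(0) collection (I0 = CLOSURE({[X' → . X]}), then GOTO on every symbol after a dot until no new states appear). It has 13 states:
  I0: { [X → . / D], [X' → . X] }  — shift
  I1: { [D → . + / id], [D → . id / X], [D → . id A A], [X → / . D] }  — shift
  I2: { [X' → X .] }  — accept
  I3: { [D → + . / id] }  — shift
  I4: { [X → / D .] }  — reduce
  I5: { [A → . id], [D → id . / X], [D → id . A A] }  — shift
  I6: { [D → id / . X], [X → . / D] }  — shift
  I7: { [A → . id], [D → id A . A] }  — shift
  I8: { [A → id .] }  — reduce
  I9: { [D → id A A .] }  — reduce
  I10: { [D → id / X .] }  — reduce
  I11: { [D → + / . id] }  — shift
  I12: { [D → + / id .] }  — reduce

No state contains both a complete item and a shift item.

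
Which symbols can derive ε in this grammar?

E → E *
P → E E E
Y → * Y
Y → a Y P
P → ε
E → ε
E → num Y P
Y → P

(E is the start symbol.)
{ 'E', 'P', 'Y' }

A non-terminal is nullable if it can derive ε (the empty string): either it has an ε-production, or it has a production whose right-hand side consists entirely of nullable non-terminals.

ε-productions: P → ε, E → ε
So P, E are immediately nullable.
Y → P: every symbol on the right is nullable, so Y is nullable too.
Every non-terminal is now nullable.
Nullable = { 'E', 'P', 'Y' }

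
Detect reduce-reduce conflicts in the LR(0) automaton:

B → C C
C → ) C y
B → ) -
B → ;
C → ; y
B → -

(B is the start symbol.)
No reduce-reduce conflicts

A reduce-reduce conflict occurs when an LR(0) state has two complete items [A → α .] and [B → β .] — both call for a reduction, and with no lookahead the parser cannot choose between them.

Augment with B' → B and build the canonical LR(0) collection (I0 = CLOSURE({[B' → . B]}), then GOTO on every symbol after a dot until no new states appear). It has 13 states:
  I0: { [B → . ) -], [B → . -], [B → . ;], [B → . C C], [B' → . B], [C → . ) C y], [C → . ; y] }  — shift
  I1: { [B → ) . -], [C → ) . C y], [C → . ) C y], [C → . ; y] }  — shift
  I2: { [B → - .] }  — reduce
  I3: { [B → ; .], [C → ; . y] }  — shift, reduce
  I4: { [B' → B .] }  — accept
  I5: { [B → C . C], [C → . ) C y], [C → . ; y] }  — shift
  I6: { [C → ) . C y], [C → . ) C y], [C → . ; y] }  — shift
  I7: { [C → ; . y] }  — shift
  I8: { [B → C C .] }  — reduce
  I9: { [C → ; y .] }  — reduce
  I10: { [C → ) C . y] }  — shift
  I11: { [C → ) C y .] }  — reduce
  I12: { [B → ) - .] }  — reduce

No state contains more than one complete item.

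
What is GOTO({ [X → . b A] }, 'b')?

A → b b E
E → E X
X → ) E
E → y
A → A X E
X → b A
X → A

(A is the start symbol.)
{ [A → . A X E], [A → . b b E], [X → b . A] }

GOTO(I, 'b') = CLOSURE({ [A → αX.β] : [A → α.Xβ] ∈ I, X = 'b' })

Items with dot before 'b', with the dot advanced:
  [X → . b A] → [X → b . A]
Closure of the advanced items:
  [X → b . A] has the dot before A: add [A → . b b E], [A → . A X E]

GOTO = { [A → . A X E], [A → . b b E], [X → b . A] }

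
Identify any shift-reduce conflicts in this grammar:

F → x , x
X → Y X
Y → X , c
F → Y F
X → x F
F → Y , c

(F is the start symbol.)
A shift-reduce conflict occurs when an LR(0) state has both:
  - a complete (reduce) item [A → α .] (dot at the end), and
  - a shift item [B → β . c γ] (dot before a terminal).

Augment with F' → F and build the canonical LR(0) collection (I0 = CLOSURE({[F' → . F]}), then GOTO on every symbol after a dot until no new states appear). It has 14 states:
  I0: { [F → . Y , c], [F → . Y F], [F → . x , x], [F' → . F], [X → . Y X], [X → . x F], [Y → . X , c] }  — shift
  I1: { [F' → F .] }  — accept
  I2: { [Y → X . , c] }  — shift
  I3: { [F → . Y , c], [F → . Y F], [F → . x , x], [F → Y . , c], [F → Y . F], [X → . Y X], [X → . x F], [X → Y . X], [Y → . X , c] }  — shift
  I4: { [F → . Y , c], [F → . Y F], [F → . x , x], [F → x . , x], [X → . Y X], [X → . x F], [X → x . F], [Y → . X , c] }  — shift
  I5: { [F → x , . x] }  — shift
  I6: { [X → x F .] }  — reduce
  I7: { [F → x , x .] }  — reduce
  I8: { [F → Y , . c] }  — shift
  I9: { [F → Y F .] }  — reduce
  I10: { [X → Y X .], [Y → X . , c] }  — shift, reduce
  I11: { [Y → X , . c] }  — shift
  I12: { [Y → X , c .] }  — reduce
  I13: { [F → Y , c .] }  — reduce

I10 contains reduce item [X → Y X .] and shift item [Y → X . , c] — shift-reduce conflict.

Answer: Yes — I10: [X → Y X .] vs [Y → X . , c]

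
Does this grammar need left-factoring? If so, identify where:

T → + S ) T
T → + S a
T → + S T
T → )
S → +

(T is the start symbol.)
Left-factoring is needed when two productions for the same non-terminal
share a common prefix on the right-hand side.

Productions for T:
  T → + S ) T
  T → + S a
  T → + S T
  T → )

Found common prefix '+ S' in productions for T

Answer: Yes, T has productions with common prefix '+ S'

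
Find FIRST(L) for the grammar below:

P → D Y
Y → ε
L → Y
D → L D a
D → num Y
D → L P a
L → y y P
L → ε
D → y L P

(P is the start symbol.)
To compute FIRST(L), examine every production with L on the left-hand side, reading each right-hand side left to right until a non-nullable symbol is reached.

FIRST sets of the other non-terminals involved (by the same procedure, iterated to a fixed point):
  FIRST(Y) = { ε }

From L → Y:
  - Y is a non-terminal: add FIRST(Y) \ {ε} = { }
    Y is nullable and nothing follows, so the whole right-hand side can vanish: ε ∈ FIRST(L)
From L → y y P:
  - y is a terminal: add 'y' and stop
From L → ε:
  - ε-production, so ε ∈ FIRST(L)

Collecting: FIRST(L) = { 'y', ε }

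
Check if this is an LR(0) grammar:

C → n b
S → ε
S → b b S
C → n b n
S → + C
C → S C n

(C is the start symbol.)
No. Shift-reduce conflict between [S → .] and [C → . n b]

A grammar is LR(0) if no state in the canonical LR(0) collection has:
  - both a shift item (dot before a terminal) and a complete item (shift-reduce conflict), or
  - two or more complete items (reduce-reduce conflict; the accept item [C' → C .] counts as a complete item here).

Augment with C' → C and build the canonical LR(0) collection (I0 = CLOSURE({[C' → . C]}), then GOTO on every symbol after a dot until no new states appear). It has 13 states:
  I0: { [C → . S C n], [C → . n b n], [C → . n b], [C' → . C], [S → . + C], [S → . b b S], [S → .] }  — shift, reduce
  I1: { [C → . S C n], [C → . n b n], [C → . n b], [S → + . C], [S → . + C], [S → . b b S], [S → .] }  — shift, reduce
  I2: { [C' → C .] }  — accept
  I3: { [C → . S C n], [C → . n b n], [C → . n b], [C → S . C n], [S → . + C], [S → . b b S], [S → .] }  — shift, reduce
  I4: { [S → b . b S] }  — shift
  I5: { [C → n . b n], [C → n . b] }  — shift
  I6: { [C → n b . n], [C → n b .] }  — shift, reduce
  I7: { [C → n b n .] }  — reduce
  I8: { [S → . + C], [S → . b b S], [S → .], [S → b b . S] }  — shift, reduce
  I9: { [S → b b S .] }  — reduce
  I10: { [C → S C . n] }  — shift
  I11: { [C → S C n .] }  — reduce
  I12: { [S → + C .] }  — reduce

Conflict in state I0:
  Shift-reduce conflict between [S → .] and [C → . n b]
So the grammar is NOT LR(0).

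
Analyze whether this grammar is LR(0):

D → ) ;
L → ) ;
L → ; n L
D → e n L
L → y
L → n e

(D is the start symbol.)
Yes, the grammar is LR(0)

A grammar is LR(0) if no state in the canonical LR(0) collection has:
  - both a shift item (dot before a terminal) and a complete item (shift-reduce conflict), or
  - two or more complete items (reduce-reduce conflict; the accept item [D' → D .] counts as a complete item here).

Augment with D' → D and build the canonical LR(0) collection (I0 = CLOSURE({[D' → . D]}), then GOTO on every symbol after a dot until no new states appear). It has 15 states:
  I0: { [D → . ) ;], [D → . e n L], [D' → . D] }  — shift
  I1: { [D → ) . ;] }  — shift
  I2: { [D' → D .] }  — accept
  I3: { [D → e . n L] }  — shift
  I4: { [D → e n . L], [L → . ) ;], [L → . ; n L], [L → . n e], [L → . y] }  — shift
  I5: { [L → ) . ;] }  — shift
  I6: { [L → ; . n L] }  — shift
  I7: { [D → e n L .] }  — reduce
  I8: { [L → n . e] }  — shift
  I9: { [L → y .] }  — reduce
  I10: { [L → n e .] }  — reduce
  I11: { [L → . ) ;], [L → . ; n L], [L → . n e], [L → . y], [L → ; n . L] }  — shift
  I12: { [L → ; n L .] }  — reduce
  I13: { [L → ) ; .] }  — reduce
  I14: { [D → ) ; .] }  — reduce

Every state is either a pure shift/goto state or contains exactly one complete item and nothing to shift — no conflicts. The grammar is LR(0).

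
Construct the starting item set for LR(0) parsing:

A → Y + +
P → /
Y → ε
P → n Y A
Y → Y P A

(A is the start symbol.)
First, augment the grammar with A' → A
I₀ = CLOSURE({ [A' → . A] }):
  [A' → . A] has the dot before A: add [A → . Y + +]
  [A → . Y + +] has the dot before Y: add [Y → .], [Y → . Y P A]
No further items can be added.

I₀ = { [A → . Y + +], [A' → . A], [Y → . Y P A], [Y → .] }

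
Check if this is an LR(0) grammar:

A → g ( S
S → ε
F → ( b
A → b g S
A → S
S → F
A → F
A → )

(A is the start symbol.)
No. Shift-reduce conflict between [S → .] and [A → . )]

Augment with A' → A and build the canonical LR(0) collection (I0 = CLOSURE({[A' → . A]}), then GOTO on every symbol after a dot until no new states appear). It has 14 states:
  I0: { [A → . )], [A → . F], [A → . S], [A → . b g S], [A → . g ( S], [A' → . A], [F → . ( b], [S → . F], [S → .] }  — shift, reduce
  I1: { [F → ( . b] }  — shift
  I2: { [A → ) .] }  — reduce
  I3: { [A' → A .] }  — accept
  I4: { [A → F .], [S → F .] }  — 2 reduces
  I5: { [A → S .] }  — reduce
  I6: { [A → b . g S] }  — shift
  I7: { [A → g . ( S] }  — shift
  I8: { [A → g ( . S], [F → . ( b], [S → . F], [S → .] }  — shift, reduce
  I9: { [S → F .] }  — reduce
  I10: { [A → g ( S .] }  — reduce
  I11: { [A → b g . S], [F → . ( b], [S → . F], [S → .] }  — shift, reduce
  I12: { [A → b g S .] }  — reduce
  I13: { [F → ( b .] }  — reduce

Conflict in state I0:
  Shift-reduce conflict between [S → .] and [A → . )]
So the grammar is NOT LR(0).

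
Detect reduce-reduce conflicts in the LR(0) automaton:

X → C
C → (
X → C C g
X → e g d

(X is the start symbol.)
A reduce-reduce conflict occurs when an LR(0) state has two complete items [A → α .] and [B → β .] — both call for a reduction, and with no lookahead the parser cannot choose between them.

Augment with X' → X and build the canonical LR(0) collection (I0 = CLOSURE({[X' → . X]}), then GOTO on every symbol after a dot until no new states appear). It has 9 states:
  I0: { [C → . (], [X → . C C g], [X → . C], [X → . e g d], [X' → . X] }  — shift
  I1: { [C → ( .] }  — reduce
  I2: { [C → . (], [X → C . C g], [X → C .] }  — shift, reduce
  I3: { [X' → X .] }  — accept
  I4: { [X → e . g d] }  — shift
  I5: { [X → e g . d] }  — shift
  I6: { [X → e g d .] }  — reduce
  I7: { [X → C C . g] }  — shift
  I8: { [X → C C g .] }  — reduce

No state contains more than one complete item.

Answer: No reduce-reduce conflicts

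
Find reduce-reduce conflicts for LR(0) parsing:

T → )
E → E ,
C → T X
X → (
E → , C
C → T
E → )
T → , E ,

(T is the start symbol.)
Augment with T' → T and build the canonical LR(0) collection (I0 = CLOSURE({[T' → . T]}), then GOTO on every symbol after a dot until no new states appear). It has 12 states:
  I0: { [T → . )], [T → . , E ,], [T' → . T] }  — shift
  I1: { [T → ) .] }  — reduce
  I2: { [E → . )], [E → . , C], [E → . E ,], [T → , . E ,] }  — shift
  I3: { [T' → T .] }  — accept
  I4: { [E → ) .] }  — reduce
  I5: { [C → . T X], [C → . T], [E → , . C], [T → . )], [T → . , E ,] }  — shift
  I6: { [E → E . ,], [T → , E . ,] }  — shift
  I7: { [E → E , .], [T → , E , .] }  — 2 reduces
  I8: { [E → , C .] }  — reduce
  I9: { [C → T . X], [C → T .], [X → . (] }  — shift, reduce
  I10: { [X → ( .] }  — reduce
  I11: { [C → T X .] }  — reduce

I7 contains complete items [E → E , .], [T → , E , .] — reduce-reduce conflict.

Answer: Yes — I7: [E → E , .] vs [T → , E , .]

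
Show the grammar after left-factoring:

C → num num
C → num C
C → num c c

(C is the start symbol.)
Left-factoring transforms A → αβ₁ | αβ₂ into A → αA' and A' → β₁ | β₂
(α is the longest common prefix among the alternatives). Repeat until
no nonterminal has two alternatives with a common prefix.

Round 1: C has alternatives sharing prefix 'num'. Introduce C': C → num C'
  Add: C' → num
  Add: C' → C
  Add: C' → c c

No remaining common prefixes — done.

Resulting grammar:
C → num C'
C' → num
C' → C
C' → c c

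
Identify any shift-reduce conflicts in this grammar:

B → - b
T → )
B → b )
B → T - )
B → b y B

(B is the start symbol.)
No shift-reduce conflicts

A shift-reduce conflict occurs when an LR(0) state has both:
  - a complete (reduce) item [A → α .] (dot at the end), and
  - a shift item [B → β . c γ] (dot before a terminal).

Augment with B' → B and build the canonical LR(0) collection (I0 = CLOSURE({[B' → . B]}), then GOTO on every symbol after a dot until no new states appear). It has 12 states:
  I0: { [B → . - b], [B → . T - )], [B → . b )], [B → . b y B], [B' → . B], [T → . )] }  — shift
  I1: { [T → ) .] }  — reduce
  I2: { [B → - . b] }  — shift
  I3: { [B' → B .] }  — accept
  I4: { [B → T . - )] }  — shift
  I5: { [B → b . )], [B → b . y B] }  — shift
  I6: { [B → b ) .] }  — reduce
  I7: { [B → . - b], [B → . T - )], [B → . b )], [B → . b y B], [B → b y . B], [T → . )] }  — shift
  I8: { [B → b y B .] }  — reduce
  I9: { [B → T - . )] }  — shift
  I10: { [B → T - ) .] }  — reduce
  I11: { [B → - b .] }  — reduce

No state contains both a complete item and a shift item.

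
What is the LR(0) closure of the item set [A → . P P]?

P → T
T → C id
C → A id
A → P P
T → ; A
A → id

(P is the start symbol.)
To compute CLOSURE, for each item [A → α.Bβ] where B is a non-terminal, add [B → .γ] for all productions B → γ; repeat for the newly added items until nothing changes.

Start with: [A → . P P]
  [A → . P P] has the dot before P: add [P → . T]
  [P → . T] has the dot before T: add [T → . C id], [T → . ; A]
  [T → . C id] has the dot before C: add [C → . A id]
  [C → . A id] has the dot before A: add [A → . id]
No further items can be added.

CLOSURE = { [A → . P P], [A → . id], [C → . A id], [P → . T], [T → . ; A], [T → . C id] }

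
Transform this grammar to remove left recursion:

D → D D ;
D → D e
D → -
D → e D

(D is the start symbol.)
D is directly left-recursive. The standard transformation for
  A → A α₁ | ... | A α_m | β₁ | ... | β_n
is
  A  → β₁ A' | ... | β_n A'
  A' → α₁ A' | ... | α_m A' | ε

D → - becomes D → - D'
D → e D becomes D → e D D'
D → D D ; becomes D' → D ; D'
D → D e becomes D' → e D'
Add D' → ε

Resulting grammar:
D → - D'
D → e D D'
D' → D ; D'
D' → e D'
D' → ε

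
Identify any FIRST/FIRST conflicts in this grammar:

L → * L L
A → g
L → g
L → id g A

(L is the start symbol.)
No FIRST/FIRST conflicts.

Productions for L:
  L → * L L: FIRST = { '*' }
  L → g: FIRST = { 'g' }
  L → id g A: FIRST = { 'id' }
A has only one production, so no FIRST/FIRST conflict is possible there.

All alternatives of each non-terminal have pairwise disjoint FIRST sets.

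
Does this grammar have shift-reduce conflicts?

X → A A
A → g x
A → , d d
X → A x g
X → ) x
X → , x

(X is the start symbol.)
A shift-reduce conflict occurs when an LR(0) state has both:
  - a complete (reduce) item [A → α .] (dot at the end), and
  - a shift item [B → β . c γ] (dot before a terminal).

Augment with X' → X and build the canonical LR(0) collection (I0 = CLOSURE({[X' → . X]}), then GOTO on every symbol after a dot until no new states appear). It has 15 states:
  I0: { [A → . , d d], [A → . g x], [X → . ) x], [X → . , x], [X → . A A], [X → . A x g], [X' → . X] }  — shift
  I1: { [X → ) . x] }  — shift
  I2: { [A → , . d d], [X → , . x] }  — shift
  I3: { [A → . , d d], [A → . g x], [X → A . A], [X → A . x g] }  — shift
  I4: { [X' → X .] }  — accept
  I5: { [A → g . x] }  — shift
  I6: { [A → g x .] }  — reduce
  I7: { [A → , . d d] }  — shift
  I8: { [X → A A .] }  — reduce
  I9: { [X → A x . g] }  — shift
  I10: { [X → A x g .] }  — reduce
  I11: { [A → , d . d] }  — shift
  I12: { [A → , d d .] }  — reduce
  I13: { [X → , x .] }  — reduce
  I14: { [X → ) x .] }  — reduce

No state contains both a complete item and a shift item.

Answer: No shift-reduce conflicts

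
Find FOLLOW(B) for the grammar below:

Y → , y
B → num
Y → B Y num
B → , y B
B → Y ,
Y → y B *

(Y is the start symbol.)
{ '*', ',', 'num', 'y' }

To compute FOLLOW(B), find every occurrence of B on a right-hand side N → α B β: add FIRST(β) \ {ε}, and if β is empty or nullable also add FOLLOW(N). Iterate to a fixed point.

In Y → B Y num: B is followed by Y num, add FIRST(Y num) \ {ε} = { ',', 'num', 'y' }
In B → , y B: B is at the end; this adds FOLLOW(B) to itself — nothing new
In Y → y B *: B is followed by '*', add FIRST('*') \ {ε} = { '*' }

Taking the union: FOLLOW(B) = { '*', ',', 'num', 'y' }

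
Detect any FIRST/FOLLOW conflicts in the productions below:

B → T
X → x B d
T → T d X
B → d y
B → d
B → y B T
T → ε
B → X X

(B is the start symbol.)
A FIRST/FOLLOW conflict occurs when a non-terminal N has a nullable alternative N → β (β ⇒* ε) and another alternative N → α with FIRST(α) ∩ FOLLOW(N) ≠ ∅: on such a lookahead the parser cannot decide between expanding α and letting N vanish via β.

Nullable non-terminals: B, T.
FIRST sets used below: FIRST(T) = { 'd', ε }, FIRST(X) = { 'x' }

B: nullable alternative(s) B → T; FOLLOW(B) = { $, 'd' }
  B → T: FIRST \ {ε} = { 'd' } — this is the only nullable alternative, skip
  B → d y: FIRST \ {ε} = { 'd' } — overlaps FOLLOW(B) on { 'd' }: CONFLICT
  B → d: FIRST \ {ε} = { 'd' } — overlaps FOLLOW(B) on { 'd' }: CONFLICT
  B → y B T: FIRST \ {ε} = { 'y' } — disjoint from FOLLOW(B)
  B → X X: FIRST \ {ε} = { 'x' } — disjoint from FOLLOW(B)

T: nullable alternative(s) T → ε; FOLLOW(T) = { $, 'd' }
  T → T d X: FIRST \ {ε} = { 'd' } — overlaps FOLLOW(T) on { 'd' }: CONFLICT
  T → ε: FIRST \ {ε} = { } — this is the only nullable alternative, skip

X has no nullable alternative, so no FIRST/FOLLOW check is needed there.

So the grammar has 3 FIRST/FOLLOW conflicts (marked CONFLICT above).

Answer: Yes. B → d y with FOLLOW(B) on { 'd' }; B → d with FOLLOW(B) on { 'd' }; T → T d X with FOLLOW(T) on { 'd' }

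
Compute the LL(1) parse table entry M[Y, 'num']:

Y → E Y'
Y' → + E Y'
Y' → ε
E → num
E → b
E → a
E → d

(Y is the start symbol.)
To find M[Y, 'num'], we find productions for Y where 'num' is in the predict set (PREDICT(N → α) = (FIRST(α) \ {ε}) ∪ (FOLLOW(N) if α ⇒* ε)).

Relevant sets:
  FIRST(E) = { 'a', 'b', 'd', 'num' }

Y → E Y': PREDICT = { 'a', 'b', 'd', 'num' }
  'num' is in predict set, so this production goes in M[Y, 'num']

M[Y, 'num'] = Y → E Y'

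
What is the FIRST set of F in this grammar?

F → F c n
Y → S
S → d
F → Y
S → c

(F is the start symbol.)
FIRST sets of the other non-terminals involved (by the same procedure, iterated to a fixed point):
  FIRST(Y) = { 'c', 'd' }

From F → F c n:
  - F is the symbol being defined: contributes nothing new
    F is not nullable, so stop
From F → Y:
  - Y is a non-terminal: add FIRST(Y) \ {ε} = { 'c', 'd' }
    Y is not nullable, so stop

Collecting: FIRST(F) = { 'c', 'd' }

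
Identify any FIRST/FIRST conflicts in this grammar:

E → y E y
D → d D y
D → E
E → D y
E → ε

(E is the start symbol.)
A FIRST/FIRST conflict occurs when two productions N → α and N → β for the same non-terminal have FIRST(α) ∩ FIRST(β) ≠ ∅ (with ε ∈ FIRST of a nullable right-hand side, so two nullable alternatives also conflict).

FIRST sets of the non-terminals at (or reachable through a nullable prefix from) the front of some alternative:
  FIRST(D) = { 'd', 'y', ε }
  FIRST(E) = { 'd', 'y', ε }

Productions for E:
  E → y E y: FIRST = { 'y' }
  E → D y: FIRST = { 'd', 'y' }
  E → ε: FIRST = { ε }
Productions for D:
  D → d D y: FIRST = { 'd' }
  D → E: FIRST = { 'd', 'y', ε }

Conflict for E: E → y E y and E → D y
  Overlap: { 'y' }
Conflict for D: D → d D y and D → E
  Overlap: { 'd' }

Answer: Yes. E → y E y / E → D y on { 'y' }; D → d D y / D → E on { 'd' }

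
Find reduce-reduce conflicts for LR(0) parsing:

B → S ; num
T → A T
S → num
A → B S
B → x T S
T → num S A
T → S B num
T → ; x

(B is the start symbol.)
Augment with B' → B and build the canonical LR(0) collection (I0 = CLOSURE({[B' → . B]}), then GOTO on every symbol after a dot until no new states appear). It has 21 states:
  I0: { [B → . S ; num], [B → . x T S], [B' → . B], [S → . num] }  — shift
  I1: { [B' → B .] }  — accept
  I2: { [B → S . ; num] }  — shift
  I3: { [S → num .] }  — reduce
  I4: { [A → . B S], [B → . S ; num], [B → . x T S], [B → x . T S], [S → . num], [T → . ; x], [T → . A T], [T → . S B num], [T → . num S A] }  — shift
  I5: { [T → ; . x] }  — shift
  I6: { [A → . B S], [B → . S ; num], [B → . x T S], [S → . num], [T → . ; x], [T → . A T], [T → . S B num], [T → . num S A], [T → A . T] }  — shift
  I7: { [A → B . S], [S → . num] }  — shift
  I8: { [B → . S ; num], [B → . x T S], [B → S . ; num], [S → . num], [T → S . B num] }  — shift
  I9: { [B → x T . S], [S → . num] }  — shift
  I10: { [S → . num], [S → num .], [T → num . S A] }  — shift, reduce
  I11: { [A → . B S], [B → . S ; num], [B → . x T S], [S → . num], [T → num S . A] }  — shift
  I12: { [T → num S A .] }  — reduce
  I13: { [B → x T S .] }  — reduce
  I14: { [B → S ; . num] }  — shift
  I15: { [T → S B . num] }  — shift
  I16: { [T → S B num .] }  — reduce
  I17: { [B → S ; num .] }  — reduce
  I18: { [A → B S .] }  — reduce
  I19: { [T → A T .] }  — reduce
  I20: { [T → ; x .] }  — reduce

No state contains more than one complete item.

Answer: No reduce-reduce conflicts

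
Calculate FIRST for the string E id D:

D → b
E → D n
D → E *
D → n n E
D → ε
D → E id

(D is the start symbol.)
FIRST sets of the non-terminals involved (from the grammar, by fixed-point iteration):
  FIRST(E) = { 'b', 'n' }

To compute FIRST(E id D), process the symbols left to right:
Symbol E is a non-terminal. Add FIRST(E) \ {ε} = { 'b', 'n' }
E is not nullable (ε ∉ FIRST(E)), so stop here.
FIRST(E id D) = { 'b', 'n' }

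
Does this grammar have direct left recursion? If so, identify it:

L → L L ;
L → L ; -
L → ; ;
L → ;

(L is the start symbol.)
L → L L ;: LEFT RECURSIVE (starts with L)
L → L ; -: LEFT RECURSIVE (starts with L)
L → ; ;: starts with ';'
L → ;: starts with ';'

The grammar has direct left recursion on: L.

Answer: Yes, L is left-recursive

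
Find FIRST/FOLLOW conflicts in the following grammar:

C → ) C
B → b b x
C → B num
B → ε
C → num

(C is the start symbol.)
A FIRST/FOLLOW conflict occurs when a non-terminal N has a nullable alternative N → β (β ⇒* ε) and another alternative N → α with FIRST(α) ∩ FOLLOW(N) ≠ ∅: on such a lookahead the parser cannot decide between expanding α and letting N vanish via β.

Nullable non-terminals: B.

B: nullable alternative(s) B → ε; FOLLOW(B) = { 'num' }
  B → b b x: FIRST \ {ε} = { 'b' } — disjoint from FOLLOW(B)
  B → ε: FIRST \ {ε} = { } — this is the only nullable alternative, skip

C has no nullable alternative, so no FIRST/FOLLOW check is needed there.

No FIRST/FOLLOW conflicts found.

Answer: No FIRST/FOLLOW conflicts.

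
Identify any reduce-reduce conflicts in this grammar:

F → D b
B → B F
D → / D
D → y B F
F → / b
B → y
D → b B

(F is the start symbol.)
Augment with F' → F and build the canonical LR(0) collection (I0 = CLOSURE({[F' → . F]}), then GOTO on every symbol after a dot until no new states appear). It has 15 states:
  I0: { [D → . / D], [D → . b B], [D → . y B F], [F → . / b], [F → . D b], [F' → . F] }  — shift
  I1: { [D → . / D], [D → . b B], [D → . y B F], [D → / . D], [F → / . b] }  — shift
  I2: { [F → D . b] }  — shift
  I3: { [F' → F .] }  — accept
  I4: { [B → . B F], [B → . y], [D → b . B] }  — shift
  I5: { [B → . B F], [B → . y], [D → y . B F] }  — shift
  I6: { [B → B . F], [D → . / D], [D → . b B], [D → . y B F], [D → y B . F], [F → . / b], [F → . D b] }  — shift
  I7: { [B → y .] }  — reduce
  I8: { [B → B F .], [D → y B F .] }  — 2 reduces
  I9: { [B → B . F], [D → . / D], [D → . b B], [D → . y B F], [D → b B .], [F → . / b], [F → . D b] }  — shift, reduce
  I10: { [B → B F .] }  — reduce
  I11: { [F → D b .] }  — reduce
  I12: { [D → . / D], [D → . b B], [D → . y B F], [D → / . D] }  — shift
  I13: { [D → / D .] }  — reduce
  I14: { [B → . B F], [B → . y], [D → b . B], [F → / b .] }  — shift, reduce

I8 contains complete items [B → B F .], [D → y B F .] — reduce-reduce conflict.

Answer: Yes — I8: [B → B F .] vs [D → y B F .]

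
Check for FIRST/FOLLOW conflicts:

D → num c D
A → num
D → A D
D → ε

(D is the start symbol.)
No FIRST/FOLLOW conflicts.

A FIRST/FOLLOW conflict occurs when a non-terminal N has a nullable alternative N → β (β ⇒* ε) and another alternative N → α with FIRST(α) ∩ FOLLOW(N) ≠ ∅: on such a lookahead the parser cannot decide between expanding α and letting N vanish via β.

Nullable non-terminals: D.
FIRST sets used below: FIRST(A) = { 'num' }

D: nullable alternative(s) D → ε; FOLLOW(D) = { $ }
  D → num c D: FIRST \ {ε} = { 'num' } — disjoint from FOLLOW(D)
  D → A D: FIRST \ {ε} = { 'num' } — disjoint from FOLLOW(D)
  D → ε: FIRST \ {ε} = { } — this is the only nullable alternative, skip

A has no nullable alternative, so no FIRST/FOLLOW check is needed there.

No FIRST/FOLLOW conflicts found.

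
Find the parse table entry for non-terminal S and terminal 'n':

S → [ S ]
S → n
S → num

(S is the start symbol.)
S → n

To find M[S, 'n'], we find productions for S where 'n' is in the predict set (PREDICT(N → α) = (FIRST(α) \ {ε}) ∪ (FOLLOW(N) if α ⇒* ε)).

S → [ S ]: PREDICT = { '[' }
S → n: PREDICT = { 'n' }
  'n' is in predict set, so this production goes in M[S, 'n']
S → num: PREDICT = { 'num' }

M[S, 'n'] = S → n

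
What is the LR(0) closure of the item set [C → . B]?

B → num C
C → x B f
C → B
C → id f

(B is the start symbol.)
{ [B → . num C], [C → . B] }

To compute CLOSURE, for each item [A → α.Bβ] where B is a non-terminal, add [B → .γ] for all productions B → γ; repeat for the newly added items until nothing changes.

Start with: [C → . B]
  [C → . B] has the dot before B: add [B → . num C]
No further items can be added.

CLOSURE = { [B → . num C], [C → . B] }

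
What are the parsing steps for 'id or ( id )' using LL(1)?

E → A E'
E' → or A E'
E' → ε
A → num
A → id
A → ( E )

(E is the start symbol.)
LL(1) parsing maintains a stack (initially the start symbol over $) and the input. At each step: if the stack top is a terminal, match it against the current input token; if it is a non-terminal N, replace it with the RHS of M[N, lookahead] (the unique production whose predict set contains the lookahead).

Stack is shown with the top on the left.

Stack         Input           Action
------------------------------------
E $           id or ( id ) $  output E → A E'
A E' $        id or ( id ) $  output A → id
id E' $       id or ( id ) $  match 'id'
E' $          or ( id ) $     output E' → or A E'
or A E' $     or ( id ) $     match 'or'
A E' $        ( id ) $        output A → ( E )
( E ) E' $    ( id ) $        match '('
E ) E' $      id ) $          output E → A E'
A E' ) E' $   id ) $          output A → id
id E' ) E' $  id ) $          match 'id'
E' ) E' $     ) $             output E' → ε
) E' $        ) $             match ')'
E' $          $               output E' → ε
$             $               accept

The string is accepted.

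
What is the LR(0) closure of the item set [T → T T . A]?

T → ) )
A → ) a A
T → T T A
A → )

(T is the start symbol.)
To compute CLOSURE, for each item [A → α.Bβ] where B is a non-terminal, add [B → .γ] for all productions B → γ; repeat for the newly added items until nothing changes.

Start with: [T → T T . A]
  [T → T T . A] has the dot before A: add [A → . ) a A], [A → . )]
No further items can be added.

CLOSURE = { [A → . ) a A], [A → . )], [T → T T . A] }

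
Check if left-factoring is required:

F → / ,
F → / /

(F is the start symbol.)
Left-factoring is needed when two productions for the same non-terminal
share a common prefix on the right-hand side.

Productions for F:
  F → / ,
  F → / /

Found common prefix '/' in productions for F

Answer: Yes, F has productions with common prefix '/'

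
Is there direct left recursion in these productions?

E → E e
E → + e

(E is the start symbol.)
E → E e: LEFT RECURSIVE (starts with E)
E → + e: starts with '+'

The grammar has direct left recursion on: E.

Answer: Yes, E is left-recursive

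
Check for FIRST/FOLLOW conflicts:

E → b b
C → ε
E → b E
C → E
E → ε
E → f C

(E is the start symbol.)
No FIRST/FOLLOW conflicts.

Nullable non-terminals: C, E.
FIRST sets used below: FIRST(E) = { 'b', 'f', ε }

C: nullable alternative(s) C → ε, C → E; FOLLOW(C) = { $ }
  C → ε: FIRST \ {ε} = { } — disjoint from FOLLOW(C)
  C → E: FIRST \ {ε} = { 'b', 'f' } — disjoint from FOLLOW(C)

E: nullable alternative(s) E → ε; FOLLOW(E) = { $ }
  E → b b: FIRST \ {ε} = { 'b' } — disjoint from FOLLOW(E)
  E → b E: FIRST \ {ε} = { 'b' } — disjoint from FOLLOW(E)
  E → ε: FIRST \ {ε} = { } — this is the only nullable alternative, skip
  E → f C: FIRST \ {ε} = { 'f' } — disjoint from FOLLOW(E)

No FIRST/FOLLOW conflicts found.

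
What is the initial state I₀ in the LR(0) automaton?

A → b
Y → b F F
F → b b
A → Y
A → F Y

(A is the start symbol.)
{ [A → . F Y], [A → . Y], [A → . b], [A' → . A], [F → . b b], [Y → . b F F] }

First, augment the grammar with A' → A
I₀ = CLOSURE({ [A' → . A] }):
  [A' → . A] has the dot before A: add [A → . b], [A → . Y], [A → . F Y]
  [A → . Y] has the dot before Y: add [Y → . b F F]
  [A → . F Y] has the dot before F: add [F → . b b]
No further items can be added.

I₀ = { [A → . F Y], [A → . Y], [A → . b], [A' → . A], [F → . b b], [Y → . b F F] }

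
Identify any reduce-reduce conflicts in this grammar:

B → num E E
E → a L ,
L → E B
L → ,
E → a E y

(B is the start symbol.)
A reduce-reduce conflict occurs when an LR(0) state has two complete items [A → α .] and [B → β .] — both call for a reduction, and with no lookahead the parser cannot choose between them.

Augment with B' → B and build the canonical LR(0) collection (I0 = CLOSURE({[B' → . B]}), then GOTO on every symbol after a dot until no new states appear). It has 12 states:
  I0: { [B → . num E E], [B' → . B] }  — shift
  I1: { [B' → B .] }  — accept
  I2: { [B → num . E E], [E → . a E y], [E → . a L ,] }  — shift
  I3: { [B → num E . E], [E → . a E y], [E → . a L ,] }  — shift
  I4: { [E → . a E y], [E → . a L ,], [E → a . E y], [E → a . L ,], [L → . ,], [L → . E B] }  — shift
  I5: { [L → , .] }  — reduce
  I6: { [B → . num E E], [E → a E . y], [L → E . B] }  — shift
  I7: { [E → a L . ,] }  — shift
  I8: { [E → a L , .] }  — reduce
  I9: { [L → E B .] }  — reduce
  I10: { [E → a E y .] }  — reduce
  I11: { [B → num E E .] }  — reduce

No state contains more than one complete item.

Answer: No reduce-reduce conflicts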